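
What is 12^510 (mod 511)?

211

12^1 ≡ 12 (mod 511)
12^2 ≡ 12^2 = 144 ≡ 144 (mod 511)
12^4 ≡ 144^2 = 20736 ≡ 296 (mod 511)
12^8 ≡ 296^2 = 87616 ≡ 235 (mod 511)
12^16 ≡ 235^2 = 55225 ≡ 37 (mod 511)
12^32 ≡ 37^2 = 1369 ≡ 347 (mod 511)
12^64 ≡ 347^2 = 120409 ≡ 324 (mod 511)
12^128 ≡ 324^2 = 104976 ≡ 221 (mod 511)
12^256 ≡ 221^2 = 48841 ≡ 296 (mod 511)
510 = 256 + 128 + 64 + 32 + 16 + 8 + 4 + 2 in binary powers of 2.
So 12^510 ≡ 296 · 221 · 324 · 347 · 37 · 235 · 296 · 144 ≡ 211 (mod 511).
Since 211 ≠ 1, base 12 is a Fermat witness: 511 is composite.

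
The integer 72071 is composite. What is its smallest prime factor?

72071 is odd.
Digit sum 17, not divisible by 3.
Ends in 1: not divisible by 5.
7: 72071 = 7·10295 + 6
11: 72071 = 11·6551 + 10
13: 72071 = 13·5543 + 12
17: 72071 = 17·4239 + 8
19: 72071 = 19·3793 + 4
23: 72071 = 23·3133 + 12
29: 72071 = 29·2485 + 6
31: 72071 = 31·2324 + 27
37: 72071 = 37·1947 + 32
41: 72071 = 41·1757 + 34
43: 72071 = 43·1676 + 3
47: 72071 = 47·1533 + 20
53: 72071 = 53·1359 + 44
59: 72071 = 59·1221 + 32
61: 72071 = 61·1181 + 30
67: 72071 = 67·1075 + 46
71: 72071 = 71·1015 + 6
73: 72071 = 73·987 + 20
79: 72071 = 79·912 + 23
83: 72071 = 83·868 + 27
89: 72071 = 89·809 + 70
97: 72071 = 97·743

97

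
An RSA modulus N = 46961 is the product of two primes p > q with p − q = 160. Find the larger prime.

311

Since p = q + 160, we have 46961 = q(q + 160), so q² + 160q − 46961 = 0.
Discriminant: 160² + 4·46961 = 25600 + 187844 = 213444; √213444 = 462.
q = (−160 + 462)/2 = 151, and p = q + 160 = 311.
Check: 151 · 311 = 46961.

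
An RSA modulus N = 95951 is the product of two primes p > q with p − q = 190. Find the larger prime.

419

Since p = q + 190, we have 95951 = q(q + 190), so q² + 190q − 95951 = 0.
Discriminant: 190² + 4·95951 = 36100 + 383804 = 419904; √419904 = 648.
q = (−190 + 648)/2 = 229, and p = q + 190 = 419.
Check: 229 · 419 = 95951.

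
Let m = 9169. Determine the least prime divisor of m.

9169 is odd.
Digit sum 25, not divisible by 3.
Ends in 9: not divisible by 5.
7: 9169 = 7·1309 + 6
11: 9169 = 11·833 + 6
13: 9169 = 13·705 + 4
17: 9169 = 17·539 + 6
19: 9169 = 19·482 + 11
23: 9169 = 23·398 + 15
29: 9169 = 29·316 + 5
31: 9169 = 31·295 + 24
37: 9169 = 37·247 + 30
41: 9169 = 41·223 + 26
43: 9169 = 43·213 + 10
47: 9169 = 47·195 + 4
53: 9169 = 53·173

53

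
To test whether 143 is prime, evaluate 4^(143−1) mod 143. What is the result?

126

4^1 ≡ 4 (mod 143)
4^2 ≡ 4^2 = 16 ≡ 16 (mod 143)
4^4 ≡ 16^2 = 256 ≡ 113 (mod 143)
4^8 ≡ 113^2 = 12769 ≡ 42 (mod 143)
4^16 ≡ 42^2 = 1764 ≡ 48 (mod 143)
4^32 ≡ 48^2 = 2304 ≡ 16 (mod 143)
4^64 ≡ 16^2 = 256 ≡ 113 (mod 143)
4^128 ≡ 113^2 = 12769 ≡ 42 (mod 143)
142 = 128 + 8 + 4 + 2 in binary powers of 2.
So 4^142 ≡ 42 · 42 · 113 · 16 ≡ 126 (mod 143).
Since 126 ≠ 1, base 4 is a Fermat witness: 143 is composite.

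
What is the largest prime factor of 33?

33 = 3 · 11
11 is prime.
So 33 = 3 · 11; the largest prime factor is 11.

11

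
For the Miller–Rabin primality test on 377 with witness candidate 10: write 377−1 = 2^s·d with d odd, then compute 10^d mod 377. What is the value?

377 − 1 = 376 = 2^3 · 47, so d = 47.
10^1 ≡ 10 (mod 377)
10^2 ≡ 10^2 = 100 ≡ 100 (mod 377)
10^4 ≡ 100^2 = 10000 ≡ 198 (mod 377)
10^8 ≡ 198^2 = 39204 ≡ 373 (mod 377)
10^16 ≡ 373^2 = 139129 ≡ 16 (mod 377)
10^32 ≡ 16^2 = 256 ≡ 256 (mod 377)
47 = 32 + 8 + 4 + 2 + 1 in binary powers of 2.
So 10^47 ≡ 256 · 373 · 198 · 100 · 10 ≡ 108 (mod 377).
Squaring chain: 108 → 354 → 152; never reaches −1, so base 10 is a Miller–Rabin witness that 377 is composite.

108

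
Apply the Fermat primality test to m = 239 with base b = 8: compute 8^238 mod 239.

1

8^1 ≡ 8 (mod 239)
8^2 ≡ 8^2 = 64 ≡ 64 (mod 239)
8^4 ≡ 64^2 = 4096 ≡ 33 (mod 239)
8^8 ≡ 33^2 = 1089 ≡ 133 (mod 239)
8^16 ≡ 133^2 = 17689 ≡ 3 (mod 239)
8^32 ≡ 3^2 = 9 ≡ 9 (mod 239)
8^64 ≡ 9^2 = 81 ≡ 81 (mod 239)
8^128 ≡ 81^2 = 6561 ≡ 108 (mod 239)
238 = 128 + 64 + 32 + 8 + 4 + 2 in binary powers of 2.
So 8^238 ≡ 108 · 81 · 9 · 133 · 33 · 64 ≡ 1 (mod 239).
Since the result is 1, base 8 gives no evidence that 239 is composite.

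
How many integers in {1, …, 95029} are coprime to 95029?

84240

Factor: 95029 = 11 · 53 · 163.
φ(95029) = (11−1) · (53−1) · (163−1) = 10 · 52 · 162 = 84240.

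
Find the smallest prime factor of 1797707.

53

1797707 is odd.
Digit sum 38, not divisible by 3.
Ends in 7: not divisible by 5.
7: 1797707 = 7·256815 + 2
11: 1797707 = 11·163427 + 10
13: 1797707 = 13·138285 + 2
17: 1797707 = 17·105747 + 8
19: 1797707 = 19·94616 + 3
23: 1797707 = 23·78161 + 4
29: 1797707 = 29·61989 + 26
31: 1797707 = 31·57990 + 17
37: 1797707 = 37·48586 + 25
41: 1797707 = 41·43846 + 21
43: 1797707 = 43·41807 + 6
47: 1797707 = 47·38249 + 4
53: 1797707 = 53·33919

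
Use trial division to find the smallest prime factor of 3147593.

3147593 is odd.
Digit sum 32, not divisible by 3.
Ends in 3: not divisible by 5.
7: 3147593 = 7·449656 + 1
11: 3147593 = 11·286144 + 9
13: 3147593 = 13·242122 + 7
17: 3147593 = 17·185152 + 9
19: 3147593 = 19·165662 + 15
23: 3147593 = 23·136851 + 20
29: 3147593 = 29·108537 + 20
31: 3147593 = 31·101535 + 8
37: 3147593 = 37·85070 + 3
41: 3147593 = 41·76770 + 23
43: 3147593 = 43·73199 + 36
47: 3147593 = 47·66970 + 3
53: 3147593 = 53·59388 + 29
59: 3147593 = 59·53349 + 2
61: 3147593 = 61·51599 + 54
67: 3147593 = 67·46979

67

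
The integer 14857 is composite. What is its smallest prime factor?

14857 is odd.
Digit sum 25, not divisible by 3.
Ends in 7: not divisible by 5.
7: 14857 = 7·2122 + 3
11: 14857 = 11·1350 + 7
13: 14857 = 13·1142 + 11
17: 14857 = 17·873 + 16
19: 14857 = 19·781 + 18
23: 14857 = 23·645 + 22
29: 14857 = 29·512 + 9
31: 14857 = 31·479 + 8
37: 14857 = 37·401 + 20
41: 14857 = 41·362 + 15
43: 14857 = 43·345 + 22
47: 14857 = 47·316 + 5
53: 14857 = 53·280 + 17
59: 14857 = 59·251 + 48
61: 14857 = 61·243 + 34
67: 14857 = 67·221 + 50
71: 14857 = 71·209 + 18
73: 14857 = 73·203 + 38
79: 14857 = 79·188 + 5
83: 14857 = 83·179

83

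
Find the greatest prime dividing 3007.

97

3007 = 31 · 97
97 is prime.
So 3007 = 31 · 97; the largest prime factor is 97.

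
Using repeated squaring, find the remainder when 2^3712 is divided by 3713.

1076

2^1 ≡ 2 (mod 3713)
2^2 ≡ 2^2 = 4 ≡ 4 (mod 3713)
2^4 ≡ 4^2 = 16 ≡ 16 (mod 3713)
2^8 ≡ 16^2 = 256 ≡ 256 (mod 3713)
2^16 ≡ 256^2 = 65536 ≡ 2415 (mod 3713)
2^32 ≡ 2415^2 = 5832225 ≡ 2815 (mod 3713)
2^64 ≡ 2815^2 = 7924225 ≡ 683 (mod 3713)
2^128 ≡ 683^2 = 466489 ≡ 2364 (mod 3713)
2^256 ≡ 2364^2 = 5588496 ≡ 431 (mod 3713)
2^512 ≡ 431^2 = 185761 ≡ 111 (mod 3713)
2^1024 ≡ 111^2 = 12321 ≡ 1182 (mod 3713)
2^2048 ≡ 1182^2 = 1397124 ≡ 1036 (mod 3713)
3712 = 2048 + 1024 + 512 + 128 in binary powers of 2.
So 2^3712 ≡ 1036 · 1182 · 111 · 2364 ≡ 1076 (mod 3713).
Since 1076 ≠ 1, base 2 is a Fermat witness: 3713 is composite.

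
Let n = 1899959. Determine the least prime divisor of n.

31

1899959 is odd.
Digit sum 50, not divisible by 3.
Ends in 9: not divisible by 5.
7: 1899959 = 7·271422 + 5
11: 1899959 = 11·172723 + 6
13: 1899959 = 13·146150 + 9
17: 1899959 = 17·111762 + 5
19: 1899959 = 19·99997 + 16
23: 1899959 = 23·82606 + 21
29: 1899959 = 29·65515 + 24
31: 1899959 = 31·61289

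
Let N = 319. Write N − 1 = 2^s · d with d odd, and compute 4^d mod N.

319 − 1 = 318 = 2^1 · 159, so d = 159.
4^1 ≡ 4 (mod 319)
4^2 ≡ 4^2 = 16 ≡ 16 (mod 319)
4^4 ≡ 16^2 = 256 ≡ 256 (mod 319)
4^8 ≡ 256^2 = 65536 ≡ 141 (mod 319)
4^16 ≡ 141^2 = 19881 ≡ 103 (mod 319)
4^32 ≡ 103^2 = 10609 ≡ 82 (mod 319)
4^64 ≡ 82^2 = 6724 ≡ 25 (mod 319)
4^128 ≡ 25^2 = 625 ≡ 306 (mod 319)
159 = 128 + 16 + 8 + 4 + 2 + 1 in binary powers of 2.
So 4^159 ≡ 306 · 103 · 141 · 256 · 16 · 4 ≡ 212 (mod 319).
Squaring chain: 212; never reaches −1, so base 4 is a Miller–Rabin witness that 319 is composite.

212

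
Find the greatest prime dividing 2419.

59

2419 = 41 · 59
59 is prime.
So 2419 = 41 · 59; the largest prime factor is 59.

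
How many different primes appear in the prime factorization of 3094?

4

3094 = 2 · 1547
1547 = 7 · 221
221 = 13 · 17
3094 = 2 · 7 · 13 · 17, which has 4 distinct prime factors.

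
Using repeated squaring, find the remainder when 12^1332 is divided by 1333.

12^1 ≡ 12 (mod 1333)
12^2 ≡ 12^2 = 144 ≡ 144 (mod 1333)
12^4 ≡ 144^2 = 20736 ≡ 741 (mod 1333)
12^8 ≡ 741^2 = 549081 ≡ 1218 (mod 1333)
12^16 ≡ 1218^2 = 1483524 ≡ 1228 (mod 1333)
12^32 ≡ 1228^2 = 1507984 ≡ 361 (mod 1333)
12^64 ≡ 361^2 = 130321 ≡ 1020 (mod 1333)
12^128 ≡ 1020^2 = 1040400 ≡ 660 (mod 1333)
12^256 ≡ 660^2 = 435600 ≡ 1042 (mod 1333)
12^512 ≡ 1042^2 = 1085764 ≡ 702 (mod 1333)
12^1024 ≡ 702^2 = 492804 ≡ 927 (mod 1333)
1332 = 1024 + 256 + 32 + 16 + 4 in binary powers of 2.
So 12^1332 ≡ 927 · 1042 · 361 · 1228 · 741 ≡ 4 (mod 1333).
Since 4 ≠ 1, base 12 is a Fermat witness: 1333 is composite.

4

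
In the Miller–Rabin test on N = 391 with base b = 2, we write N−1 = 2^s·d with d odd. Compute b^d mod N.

391 − 1 = 390 = 2^1 · 195, so d = 195.
2^1 ≡ 2 (mod 391)
2^2 ≡ 2^2 = 4 ≡ 4 (mod 391)
2^4 ≡ 4^2 = 16 ≡ 16 (mod 391)
2^8 ≡ 16^2 = 256 ≡ 256 (mod 391)
2^16 ≡ 256^2 = 65536 ≡ 239 (mod 391)
2^32 ≡ 239^2 = 57121 ≡ 35 (mod 391)
2^64 ≡ 35^2 = 1225 ≡ 52 (mod 391)
2^128 ≡ 52^2 = 2704 ≡ 358 (mod 391)
195 = 128 + 64 + 2 + 1 in binary powers of 2.
So 2^195 ≡ 358 · 52 · 4 · 2 ≡ 348 (mod 391).
Squaring chain: 348; never reaches −1, so base 2 is a Miller–Rabin witness that 391 is composite.

348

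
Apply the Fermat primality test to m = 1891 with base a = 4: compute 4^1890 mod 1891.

4^1 ≡ 4 (mod 1891)
4^2 ≡ 4^2 = 16 ≡ 16 (mod 1891)
4^4 ≡ 16^2 = 256 ≡ 256 (mod 1891)
4^8 ≡ 256^2 = 65536 ≡ 1242 (mod 1891)
4^16 ≡ 1242^2 = 1542564 ≡ 1399 (mod 1891)
4^32 ≡ 1399^2 = 1957201 ≡ 16 (mod 1891)
4^64 ≡ 16^2 = 256 ≡ 256 (mod 1891)
4^128 ≡ 256^2 = 65536 ≡ 1242 (mod 1891)
4^256 ≡ 1242^2 = 1542564 ≡ 1399 (mod 1891)
4^512 ≡ 1399^2 = 1957201 ≡ 16 (mod 1891)
4^1024 ≡ 16^2 = 256 ≡ 256 (mod 1891)
1890 = 1024 + 512 + 256 + 64 + 32 + 2 in binary powers of 2.
So 4^1890 ≡ 256 · 16 · 1399 · 256 · 16 · 16 ≡ 1 (mod 1891).
Since the result is 1, base 4 gives no evidence that 1891 is composite.

1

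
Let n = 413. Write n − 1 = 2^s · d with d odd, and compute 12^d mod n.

413 − 1 = 412 = 2^2 · 103, so d = 103.
12^1 ≡ 12 (mod 413)
12^2 ≡ 12^2 = 144 ≡ 144 (mod 413)
12^4 ≡ 144^2 = 20736 ≡ 86 (mod 413)
12^8 ≡ 86^2 = 7396 ≡ 375 (mod 413)
12^16 ≡ 375^2 = 140625 ≡ 205 (mod 413)
12^32 ≡ 205^2 = 42025 ≡ 312 (mod 413)
12^64 ≡ 312^2 = 97344 ≡ 289 (mod 413)
103 = 64 + 32 + 4 + 2 + 1 in binary powers of 2.
So 12^103 ≡ 289 · 312 · 86 · 144 · 12 ≡ 264 (mod 413).
Squaring chain: 264 → 312; never reaches −1, so base 12 is a Miller–Rabin witness that 413 is composite.

264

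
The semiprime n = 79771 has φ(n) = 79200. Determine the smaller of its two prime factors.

φ(n) = (p−1)(q−1) = n − (p+q) + 1, so p + q = 79771 − 79200 + 1 = 572.
p and q are the roots of t² − 572t + 79771 = 0.
Discriminant: 572² − 4·79771 = 327184 − 319084 = 8100; √8100 = 90.
q = (572 − 90)/2 = 241, p = (572 + 90)/2 = 331.
Check: 241 · 331 = 79771.

241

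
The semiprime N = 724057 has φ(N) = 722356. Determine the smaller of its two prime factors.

839

φ(n) = (p−1)(q−1) = n − (p+q) + 1, so p + q = 724057 − 722356 + 1 = 1702.
p and q are the roots of t² − 1702t + 724057 = 0.
Discriminant: 1702² − 4·724057 = 2896804 − 2896228 = 576; √576 = 24.
q = (1702 − 24)/2 = 839, p = (1702 + 24)/2 = 863.
Check: 839 · 863 = 724057.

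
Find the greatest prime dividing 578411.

97

578411 = 67 · 8633
8633 = 89 · 97
97 is prime.
So 578411 = 67 · 89 · 97; the largest prime factor is 97.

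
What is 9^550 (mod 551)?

9^1 ≡ 9 (mod 551)
9^2 ≡ 9^2 = 81 ≡ 81 (mod 551)
9^4 ≡ 81^2 = 6561 ≡ 500 (mod 551)
9^8 ≡ 500^2 = 250000 ≡ 397 (mod 551)
9^16 ≡ 397^2 = 157609 ≡ 23 (mod 551)
9^32 ≡ 23^2 = 529 ≡ 529 (mod 551)
9^64 ≡ 529^2 = 279841 ≡ 484 (mod 551)
9^128 ≡ 484^2 = 234256 ≡ 81 (mod 551)
9^256 ≡ 81^2 = 6561 ≡ 500 (mod 551)
9^512 ≡ 500^2 = 250000 ≡ 397 (mod 551)
550 = 512 + 32 + 4 + 2 in binary powers of 2.
So 9^550 ≡ 397 · 529 · 500 · 81 ≡ 123 (mod 551).
Since 123 ≠ 1, base 9 is a Fermat witness: 551 is composite.

123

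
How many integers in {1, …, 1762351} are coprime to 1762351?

Factor: 1762351 = 61 · 167 · 173.
φ(1762351) = (61−1) · (167−1) · (173−1) = 60 · 166 · 172 = 1713120.

1713120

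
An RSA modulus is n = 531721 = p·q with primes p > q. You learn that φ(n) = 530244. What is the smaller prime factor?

619

φ(n) = (p−1)(q−1) = n − (p+q) + 1, so p + q = 531721 − 530244 + 1 = 1478.
p and q are the roots of t² − 1478t + 531721 = 0.
Discriminant: 1478² − 4·531721 = 2184484 − 2126884 = 57600; √57600 = 240.
q = (1478 − 240)/2 = 619, p = (1478 + 240)/2 = 859.
Check: 619 · 859 = 531721.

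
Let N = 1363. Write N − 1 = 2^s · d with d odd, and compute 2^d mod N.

1363 − 1 = 1362 = 2^1 · 681, so d = 681.
2^1 ≡ 2 (mod 1363)
2^2 ≡ 2^2 = 4 ≡ 4 (mod 1363)
2^4 ≡ 4^2 = 16 ≡ 16 (mod 1363)
2^8 ≡ 16^2 = 256 ≡ 256 (mod 1363)
2^16 ≡ 256^2 = 65536 ≡ 112 (mod 1363)
2^32 ≡ 112^2 = 12544 ≡ 277 (mod 1363)
2^64 ≡ 277^2 = 76729 ≡ 401 (mod 1363)
2^128 ≡ 401^2 = 160801 ≡ 1330 (mod 1363)
2^256 ≡ 1330^2 = 1768900 ≡ 1089 (mod 1363)
2^512 ≡ 1089^2 = 1185921 ≡ 111 (mod 1363)
681 = 512 + 128 + 32 + 8 + 1 in binary powers of 2.
So 2^681 ≡ 111 · 1330 · 277 · 256 · 2 ≡ 686 (mod 1363).
Squaring chain: 686; never reaches −1, so base 2 is a Miller–Rabin witness that 1363 is composite.

686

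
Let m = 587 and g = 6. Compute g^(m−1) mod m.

1

6^1 ≡ 6 (mod 587)
6^2 ≡ 6^2 = 36 ≡ 36 (mod 587)
6^4 ≡ 36^2 = 1296 ≡ 122 (mod 587)
6^8 ≡ 122^2 = 14884 ≡ 209 (mod 587)
6^16 ≡ 209^2 = 43681 ≡ 243 (mod 587)
6^32 ≡ 243^2 = 59049 ≡ 349 (mod 587)
6^64 ≡ 349^2 = 121801 ≡ 292 (mod 587)
6^128 ≡ 292^2 = 85264 ≡ 149 (mod 587)
6^256 ≡ 149^2 = 22201 ≡ 482 (mod 587)
6^512 ≡ 482^2 = 232324 ≡ 459 (mod 587)
586 = 512 + 64 + 8 + 2 in binary powers of 2.
So 6^586 ≡ 459 · 292 · 209 · 36 ≡ 1 (mod 587).
Since the result is 1, base 6 gives no evidence that 587 is composite.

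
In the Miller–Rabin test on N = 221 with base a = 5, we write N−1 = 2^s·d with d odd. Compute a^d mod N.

112

221 − 1 = 220 = 2^2 · 55, so d = 55.
5^1 ≡ 5 (mod 221)
5^2 ≡ 5^2 = 25 ≡ 25 (mod 221)
5^4 ≡ 25^2 = 625 ≡ 183 (mod 221)
5^8 ≡ 183^2 = 33489 ≡ 118 (mod 221)
5^16 ≡ 118^2 = 13924 ≡ 1 (mod 221)
5^32 ≡ 1^2 = 1 ≡ 1 (mod 221)
55 = 32 + 16 + 4 + 2 + 1 in binary powers of 2.
So 5^55 ≡ 1 · 1 · 183 · 25 · 5 ≡ 112 (mod 221).
Squaring chain: 112 → 168; never reaches −1, so base 5 is a Miller–Rabin witness that 221 is composite.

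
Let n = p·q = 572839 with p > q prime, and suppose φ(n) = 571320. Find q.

691

φ(n) = (p−1)(q−1) = n − (p+q) + 1, so p + q = 572839 − 571320 + 1 = 1520.
p and q are the roots of t² − 1520t + 572839 = 0.
Discriminant: 1520² − 4·572839 = 2310400 − 2291356 = 19044; √19044 = 138.
q = (1520 − 138)/2 = 691, p = (1520 + 138)/2 = 829.
Check: 691 · 829 = 572839.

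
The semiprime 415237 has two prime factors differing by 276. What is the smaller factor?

Since p = q + 276, we have 415237 = q(q + 276), so q² + 276q − 415237 = 0.
Discriminant: 276² + 4·415237 = 76176 + 1660948 = 1737124; √1737124 = 1318.
q = (−276 + 1318)/2 = 521, and p = q + 276 = 797.
Check: 521 · 797 = 415237.

521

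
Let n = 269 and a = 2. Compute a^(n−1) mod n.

1

2^1 ≡ 2 (mod 269)
2^2 ≡ 2^2 = 4 ≡ 4 (mod 269)
2^4 ≡ 4^2 = 16 ≡ 16 (mod 269)
2^8 ≡ 16^2 = 256 ≡ 256 (mod 269)
2^16 ≡ 256^2 = 65536 ≡ 169 (mod 269)
2^32 ≡ 169^2 = 28561 ≡ 47 (mod 269)
2^64 ≡ 47^2 = 2209 ≡ 57 (mod 269)
2^128 ≡ 57^2 = 3249 ≡ 21 (mod 269)
2^256 ≡ 21^2 = 441 ≡ 172 (mod 269)
268 = 256 + 8 + 4 in binary powers of 2.
So 2^268 ≡ 172 · 256 · 16 ≡ 1 (mod 269).
Since the result is 1, base 2 gives no evidence that 269 is composite.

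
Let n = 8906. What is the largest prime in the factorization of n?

73

8906 = 2 · 4453
4453 = 61 · 73
73 is prime.
So 8906 = 2 · 61 · 73; the largest prime factor is 73.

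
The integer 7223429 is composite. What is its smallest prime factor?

59

7223429 is odd.
Digit sum 29, not divisible by 3.
Ends in 9: not divisible by 5.
7: 7223429 = 7·1031918 + 3
11: 7223429 = 11·656675 + 4
13: 7223429 = 13·555648 + 5
17: 7223429 = 17·424907 + 10
19: 7223429 = 19·380180 + 9
23: 7223429 = 23·314062 + 3
29: 7223429 = 29·249083 + 22
31: 7223429 = 31·233013 + 26
37: 7223429 = 37·195227 + 30
41: 7223429 = 41·176181 + 8
43: 7223429 = 43·167986 + 31
47: 7223429 = 47·153689 + 46
53: 7223429 = 53·136291 + 6
59: 7223429 = 59·122431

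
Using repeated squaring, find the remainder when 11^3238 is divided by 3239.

3013

11^1 ≡ 11 (mod 3239)
11^2 ≡ 11^2 = 121 ≡ 121 (mod 3239)
11^4 ≡ 121^2 = 14641 ≡ 1685 (mod 3239)
11^8 ≡ 1685^2 = 2839225 ≡ 1861 (mod 3239)
11^16 ≡ 1861^2 = 3463321 ≡ 830 (mod 3239)
11^32 ≡ 830^2 = 688900 ≡ 2232 (mod 3239)
11^64 ≡ 2232^2 = 4981824 ≡ 242 (mod 3239)
11^128 ≡ 242^2 = 58564 ≡ 262 (mod 3239)
11^256 ≡ 262^2 = 68644 ≡ 625 (mod 3239)
11^512 ≡ 625^2 = 390625 ≡ 1945 (mod 3239)
11^1024 ≡ 1945^2 = 3783025 ≡ 3112 (mod 3239)
11^2048 ≡ 3112^2 = 9684544 ≡ 3173 (mod 3239)
3238 = 2048 + 1024 + 128 + 32 + 4 + 2 in binary powers of 2.
So 11^3238 ≡ 3173 · 3112 · 262 · 2232 · 1685 · 121 ≡ 3013 (mod 3239).
Since 3013 ≠ 1, base 11 is a Fermat witness: 3239 is composite.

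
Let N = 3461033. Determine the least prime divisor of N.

47

3461033 is odd.
Digit sum 20, not divisible by 3.
Ends in 3: not divisible by 5.
7: 3461033 = 7·494433 + 2
11: 3461033 = 11·314639 + 4
13: 3461033 = 13·266233 + 4
17: 3461033 = 17·203590 + 3
19: 3461033 = 19·182159 + 12
23: 3461033 = 23·150479 + 16
29: 3461033 = 29·119345 + 28
31: 3461033 = 31·111646 + 7
37: 3461033 = 37·93541 + 16
41: 3461033 = 41·84415 + 18
43: 3461033 = 43·80489 + 6
47: 3461033 = 47·73639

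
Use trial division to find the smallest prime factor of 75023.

75023 is odd.
Digit sum 17, not divisible by 3.
Ends in 3: not divisible by 5.
7: 75023 = 7·10717 + 4
11: 75023 = 11·6820 + 3
13: 75023 = 13·5771

13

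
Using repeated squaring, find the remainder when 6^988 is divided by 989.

6^1 ≡ 6 (mod 989)
6^2 ≡ 6^2 = 36 ≡ 36 (mod 989)
6^4 ≡ 36^2 = 1296 ≡ 307 (mod 989)
6^8 ≡ 307^2 = 94249 ≡ 294 (mod 989)
6^16 ≡ 294^2 = 86436 ≡ 393 (mod 989)
6^32 ≡ 393^2 = 154449 ≡ 165 (mod 989)
6^64 ≡ 165^2 = 27225 ≡ 522 (mod 989)
6^128 ≡ 522^2 = 272484 ≡ 509 (mod 989)
6^256 ≡ 509^2 = 259081 ≡ 952 (mod 989)
6^512 ≡ 952^2 = 906304 ≡ 380 (mod 989)
988 = 512 + 256 + 128 + 64 + 16 + 8 + 4 in binary powers of 2.
So 6^988 ≡ 380 · 952 · 509 · 522 · 393 · 294 · 307 ≡ 522 (mod 989).
Since 522 ≠ 1, base 6 is a Fermat witness: 989 is composite.

522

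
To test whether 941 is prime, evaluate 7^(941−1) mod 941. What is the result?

1

7^1 ≡ 7 (mod 941)
7^2 ≡ 7^2 = 49 ≡ 49 (mod 941)
7^4 ≡ 49^2 = 2401 ≡ 519 (mod 941)
7^8 ≡ 519^2 = 269361 ≡ 235 (mod 941)
7^16 ≡ 235^2 = 55225 ≡ 647 (mod 941)
7^32 ≡ 647^2 = 418609 ≡ 805 (mod 941)
7^64 ≡ 805^2 = 648025 ≡ 617 (mod 941)
7^128 ≡ 617^2 = 380689 ≡ 525 (mod 941)
7^256 ≡ 525^2 = 275625 ≡ 853 (mod 941)
7^512 ≡ 853^2 = 727609 ≡ 216 (mod 941)
940 = 512 + 256 + 128 + 32 + 8 + 4 in binary powers of 2.
So 7^940 ≡ 216 · 853 · 525 · 805 · 235 · 519 ≡ 1 (mod 941).
Since the result is 1, base 7 gives no evidence that 941 is composite.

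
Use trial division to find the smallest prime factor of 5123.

47

5123 is odd.
Digit sum 11, not divisible by 3.
Ends in 3: not divisible by 5.
7: 5123 = 7·731 + 6
11: 5123 = 11·465 + 8
13: 5123 = 13·394 + 1
17: 5123 = 17·301 + 6
19: 5123 = 19·269 + 12
23: 5123 = 23·222 + 17
29: 5123 = 29·176 + 19
31: 5123 = 31·165 + 8
37: 5123 = 37·138 + 17
41: 5123 = 41·124 + 39
43: 5123 = 43·119 + 6
47: 5123 = 47·109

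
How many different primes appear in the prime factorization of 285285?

6

285285 = 3 · 95095
95095 = 5 · 19019
19019 = 7 · 2717
2717 = 11 · 247
247 = 13 · 19
285285 = 3 · 5 · 7 · 11 · 13 · 19, which has 6 distinct prime factors.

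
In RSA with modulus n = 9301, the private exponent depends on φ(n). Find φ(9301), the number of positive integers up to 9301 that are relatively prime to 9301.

9100

Factor: 9301 = 71 · 131.
φ(9301) = (71−1) · (131−1) = 70 · 130 = 9100.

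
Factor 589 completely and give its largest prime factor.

31

589 = 19 · 31
31 is prime.
So 589 = 19 · 31; the largest prime factor is 31.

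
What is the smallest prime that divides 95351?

95351 is odd.
Digit sum 23, not divisible by 3.
Ends in 1: not divisible by 5.
7: 95351 = 7·13621 + 4
11: 95351 = 11·8668 + 3
13: 95351 = 13·7334 + 9
17: 95351 = 17·5608 + 15
19: 95351 = 19·5018 + 9
23: 95351 = 23·4145 + 16
29: 95351 = 29·3287 + 28
31: 95351 = 31·3075 + 26
37: 95351 = 37·2577 + 2
41: 95351 = 41·2325 + 26
43: 95351 = 43·2217 + 20
47: 95351 = 47·2028 + 35
53: 95351 = 53·1799 + 4
59: 95351 = 59·1616 + 7
61: 95351 = 61·1563 + 8
67: 95351 = 67·1423 + 10
71: 95351 = 71·1342 + 69
73: 95351 = 73·1306 + 13
79: 95351 = 79·1206 + 77
83: 95351 = 83·1148 + 67
89: 95351 = 89·1071 + 32
97: 95351 = 97·983

97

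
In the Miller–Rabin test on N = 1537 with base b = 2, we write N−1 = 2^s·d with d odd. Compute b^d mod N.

1537 − 1 = 1536 = 2^9 · 3, so d = 3.
2^1 ≡ 2 (mod 1537)
2^2 ≡ 2^2 = 4 ≡ 4 (mod 1537)
3 = 2 + 1 in binary powers of 2.
So 2^3 ≡ 4 · 2 ≡ 8 (mod 1537).
Squaring chain: 8 → 64 → 1022 → 861 → 487 → 471 → 513 → 342 → 152; never reaches −1, so base 2 is a Miller–Rabin witness that 1537 is composite.

8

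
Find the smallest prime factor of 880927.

31

880927 is odd.
Digit sum 34, not divisible by 3.
Ends in 7: not divisible by 5.
7: 880927 = 7·125846 + 5
11: 880927 = 11·80084 + 3
13: 880927 = 13·67763 + 8
17: 880927 = 17·51819 + 4
19: 880927 = 19·46364 + 11
23: 880927 = 23·38301 + 4
29: 880927 = 29·30376 + 23
31: 880927 = 31·28417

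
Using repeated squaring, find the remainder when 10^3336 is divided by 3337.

10^1 ≡ 10 (mod 3337)
10^2 ≡ 10^2 = 100 ≡ 100 (mod 3337)
10^4 ≡ 100^2 = 10000 ≡ 3326 (mod 3337)
10^8 ≡ 3326^2 = 11062276 ≡ 121 (mod 3337)
10^16 ≡ 121^2 = 14641 ≡ 1293 (mod 3337)
10^32 ≡ 1293^2 = 1671849 ≡ 12 (mod 3337)
10^64 ≡ 12^2 = 144 ≡ 144 (mod 3337)
10^128 ≡ 144^2 = 20736 ≡ 714 (mod 3337)
10^256 ≡ 714^2 = 509796 ≡ 2572 (mod 3337)
10^512 ≡ 2572^2 = 6615184 ≡ 1250 (mod 3337)
10^1024 ≡ 1250^2 = 1562500 ≡ 784 (mod 3337)
10^2048 ≡ 784^2 = 614656 ≡ 648 (mod 3337)
3336 = 2048 + 1024 + 256 + 8 in binary powers of 2.
So 10^3336 ≡ 648 · 784 · 2572 · 121 ≡ 2998 (mod 3337).
Since 2998 ≠ 1, base 10 is a Fermat witness: 3337 is composite.

2998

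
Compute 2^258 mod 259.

64

2^1 ≡ 2 (mod 259)
2^2 ≡ 2^2 = 4 ≡ 4 (mod 259)
2^4 ≡ 4^2 = 16 ≡ 16 (mod 259)
2^8 ≡ 16^2 = 256 ≡ 256 (mod 259)
2^16 ≡ 256^2 = 65536 ≡ 9 (mod 259)
2^32 ≡ 9^2 = 81 ≡ 81 (mod 259)
2^64 ≡ 81^2 = 6561 ≡ 86 (mod 259)
2^128 ≡ 86^2 = 7396 ≡ 144 (mod 259)
2^256 ≡ 144^2 = 20736 ≡ 16 (mod 259)
258 = 256 + 2 in binary powers of 2.
So 2^258 ≡ 16 · 4 ≡ 64 (mod 259).
Since 64 ≠ 1, base 2 is a Fermat witness: 259 is composite.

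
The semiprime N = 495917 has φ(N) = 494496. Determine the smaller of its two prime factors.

613

φ(n) = (p−1)(q−1) = n − (p+q) + 1, so p + q = 495917 − 494496 + 1 = 1422.
p and q are the roots of t² − 1422t + 495917 = 0.
Discriminant: 1422² − 4·495917 = 2022084 − 1983668 = 38416; √38416 = 196.
q = (1422 − 196)/2 = 613, p = (1422 + 196)/2 = 809.
Check: 613 · 809 = 495917.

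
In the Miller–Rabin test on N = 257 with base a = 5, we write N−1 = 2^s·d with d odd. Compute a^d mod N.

257 − 1 = 256 = 2^8 · 1, so d = 1.
5^1 ≡ 5 (mod 257)
1 = 1 in binary powers of 2.
So 5^1 ≡ 5 ≡ 5 (mod 257).
Squaring chain: 5 → 25 → 111 → 242 → 225 → 253 → 16 → 256; reaches −1, so base 5 does not prove 257 composite.

5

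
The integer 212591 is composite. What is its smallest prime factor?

19

212591 is odd.
Digit sum 20, not divisible by 3.
Ends in 1: not divisible by 5.
7: 212591 = 7·30370 + 1
11: 212591 = 11·19326 + 5
13: 212591 = 13·16353 + 2
17: 212591 = 17·12505 + 6
19: 212591 = 19·11189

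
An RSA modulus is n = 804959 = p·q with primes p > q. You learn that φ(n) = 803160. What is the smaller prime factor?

829

φ(n) = (p−1)(q−1) = n − (p+q) + 1, so p + q = 804959 − 803160 + 1 = 1800.
p and q are the roots of t² − 1800t + 804959 = 0.
Discriminant: 1800² − 4·804959 = 3240000 − 3219836 = 20164; √20164 = 142.
q = (1800 − 142)/2 = 829, p = (1800 + 142)/2 = 971.
Check: 829 · 971 = 804959.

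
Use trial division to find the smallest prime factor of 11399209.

89

11399209 is odd.
Digit sum 34, not divisible by 3.
Ends in 9: not divisible by 5.
7: 11399209 = 7·1628458 + 3
11: 11399209 = 11·1036291 + 8
13: 11399209 = 13·876862 + 3
17: 11399209 = 17·670541 + 12
19: 11399209 = 19·599958 + 7
23: 11399209 = 23·495617 + 18
29: 11399209 = 29·393076 + 5
31: 11399209 = 31·367716 + 13
37: 11399209 = 37·308086 + 27
41: 11399209 = 41·278029 + 20
43: 11399209 = 43·265097 + 38
47: 11399209 = 47·242536 + 17
53: 11399209 = 53·215079 + 22
59: 11399209 = 59·193206 + 55
61: 11399209 = 61·186872 + 17
67: 11399209 = 67·170137 + 30
71: 11399209 = 71·160552 + 17
73: 11399209 = 73·156153 + 40
79: 11399209 = 79·144293 + 62
83: 11399209 = 83·137339 + 72
89: 11399209 = 89·128081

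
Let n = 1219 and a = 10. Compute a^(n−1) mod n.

876

10^1 ≡ 10 (mod 1219)
10^2 ≡ 10^2 = 100 ≡ 100 (mod 1219)
10^4 ≡ 100^2 = 10000 ≡ 248 (mod 1219)
10^8 ≡ 248^2 = 61504 ≡ 554 (mod 1219)
10^16 ≡ 554^2 = 306916 ≡ 947 (mod 1219)
10^32 ≡ 947^2 = 896809 ≡ 844 (mod 1219)
10^64 ≡ 844^2 = 712336 ≡ 440 (mod 1219)
10^128 ≡ 440^2 = 193600 ≡ 998 (mod 1219)
10^256 ≡ 998^2 = 996004 ≡ 81 (mod 1219)
10^512 ≡ 81^2 = 6561 ≡ 466 (mod 1219)
10^1024 ≡ 466^2 = 217156 ≡ 174 (mod 1219)
1218 = 1024 + 128 + 64 + 2 in binary powers of 2.
So 10^1218 ≡ 174 · 998 · 440 · 100 ≡ 876 (mod 1219).
Since 876 ≠ 1, base 10 is a Fermat witness: 1219 is composite.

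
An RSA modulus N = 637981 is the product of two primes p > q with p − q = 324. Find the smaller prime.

Since p = q + 324, we have 637981 = q(q + 324), so q² + 324q − 637981 = 0.
Discriminant: 324² + 4·637981 = 104976 + 2551924 = 2656900; √2656900 = 1630.
q = (−324 + 1630)/2 = 653, and p = q + 324 = 977.
Check: 653 · 977 = 637981.

653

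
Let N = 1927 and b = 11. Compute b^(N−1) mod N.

484

11^1 ≡ 11 (mod 1927)
11^2 ≡ 11^2 = 121 ≡ 121 (mod 1927)
11^4 ≡ 121^2 = 14641 ≡ 1152 (mod 1927)
11^8 ≡ 1152^2 = 1327104 ≡ 1328 (mod 1927)
11^16 ≡ 1328^2 = 1763584 ≡ 379 (mod 1927)
11^32 ≡ 379^2 = 143641 ≡ 1043 (mod 1927)
11^64 ≡ 1043^2 = 1087849 ≡ 1021 (mod 1927)
11^128 ≡ 1021^2 = 1042441 ≡ 1861 (mod 1927)
11^256 ≡ 1861^2 = 3463321 ≡ 502 (mod 1927)
11^512 ≡ 502^2 = 252004 ≡ 1494 (mod 1927)
11^1024 ≡ 1494^2 = 2232036 ≡ 570 (mod 1927)
1926 = 1024 + 512 + 256 + 128 + 4 + 2 in binary powers of 2.
So 11^1926 ≡ 570 · 1494 · 502 · 1861 · 1152 · 121 ≡ 484 (mod 1927).
Since 484 ≠ 1, base 11 is a Fermat witness: 1927 is composite.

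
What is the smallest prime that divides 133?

7

133 is odd.
Digit sum 7, not divisible by 3.
Ends in 3: not divisible by 5.
7: 133 = 7·19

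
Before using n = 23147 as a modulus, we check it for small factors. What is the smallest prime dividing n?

23147 is odd.
Digit sum 17, not divisible by 3.
Ends in 7: not divisible by 5.
7: 23147 = 7·3306 + 5
11: 23147 = 11·2104 + 3
13: 23147 = 13·1780 + 7
17: 23147 = 17·1361 + 10
19: 23147 = 19·1218 + 5
23: 23147 = 23·1006 + 9
29: 23147 = 29·798 + 5
31: 23147 = 31·746 + 21
37: 23147 = 37·625 + 22
41: 23147 = 41·564 + 23
43: 23147 = 43·538 + 13
47: 23147 = 47·492 + 23
53: 23147 = 53·436 + 39
59: 23147 = 59·392 + 19
61: 23147 = 61·379 + 28
67: 23147 = 67·345 + 32
71: 23147 = 71·326 + 1
73: 23147 = 73·317 + 6
79: 23147 = 79·293

79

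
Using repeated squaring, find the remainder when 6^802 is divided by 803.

641

6^1 ≡ 6 (mod 803)
6^2 ≡ 6^2 = 36 ≡ 36 (mod 803)
6^4 ≡ 36^2 = 1296 ≡ 493 (mod 803)
6^8 ≡ 493^2 = 243049 ≡ 543 (mod 803)
6^16 ≡ 543^2 = 294849 ≡ 148 (mod 803)
6^32 ≡ 148^2 = 21904 ≡ 223 (mod 803)
6^64 ≡ 223^2 = 49729 ≡ 746 (mod 803)
6^128 ≡ 746^2 = 556516 ≡ 37 (mod 803)
6^256 ≡ 37^2 = 1369 ≡ 566 (mod 803)
6^512 ≡ 566^2 = 320356 ≡ 762 (mod 803)
802 = 512 + 256 + 32 + 2 in binary powers of 2.
So 6^802 ≡ 762 · 566 · 223 · 36 ≡ 641 (mod 803).
Since 641 ≠ 1, base 6 is a Fermat witness: 803 is composite.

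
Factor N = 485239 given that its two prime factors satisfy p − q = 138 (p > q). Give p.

Since p = q + 138, we have 485239 = q(q + 138), so q² + 138q − 485239 = 0.
Discriminant: 138² + 4·485239 = 19044 + 1940956 = 1960000; √1960000 = 1400.
q = (−138 + 1400)/2 = 631, and p = q + 138 = 769.
Check: 631 · 769 = 485239.

769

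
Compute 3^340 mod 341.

56

3^1 ≡ 3 (mod 341)
3^2 ≡ 3^2 = 9 ≡ 9 (mod 341)
3^4 ≡ 9^2 = 81 ≡ 81 (mod 341)
3^8 ≡ 81^2 = 6561 ≡ 82 (mod 341)
3^16 ≡ 82^2 = 6724 ≡ 245 (mod 341)
3^32 ≡ 245^2 = 60025 ≡ 9 (mod 341)
3^64 ≡ 9^2 = 81 ≡ 81 (mod 341)
3^128 ≡ 81^2 = 6561 ≡ 82 (mod 341)
3^256 ≡ 82^2 = 6724 ≡ 245 (mod 341)
340 = 256 + 64 + 16 + 4 in binary powers of 2.
So 3^340 ≡ 245 · 81 · 245 · 81 ≡ 56 (mod 341).
Since 56 ≠ 1, base 3 is a Fermat witness: 341 is composite.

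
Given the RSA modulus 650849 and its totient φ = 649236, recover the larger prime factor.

827

φ(n) = (p−1)(q−1) = n − (p+q) + 1, so p + q = 650849 − 649236 + 1 = 1614.
p and q are the roots of t² − 1614t + 650849 = 0.
Discriminant: 1614² − 4·650849 = 2604996 − 2603396 = 1600; √1600 = 40.
q = (1614 − 40)/2 = 787, p = (1614 + 40)/2 = 827.
Check: 787 · 827 = 650849.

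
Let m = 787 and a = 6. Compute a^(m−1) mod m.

1

6^1 ≡ 6 (mod 787)
6^2 ≡ 6^2 = 36 ≡ 36 (mod 787)
6^4 ≡ 36^2 = 1296 ≡ 509 (mod 787)
6^8 ≡ 509^2 = 259081 ≡ 158 (mod 787)
6^16 ≡ 158^2 = 24964 ≡ 567 (mod 787)
6^32 ≡ 567^2 = 321489 ≡ 393 (mod 787)
6^64 ≡ 393^2 = 154449 ≡ 197 (mod 787)
6^128 ≡ 197^2 = 38809 ≡ 246 (mod 787)
6^256 ≡ 246^2 = 60516 ≡ 704 (mod 787)
6^512 ≡ 704^2 = 495616 ≡ 593 (mod 787)
786 = 512 + 256 + 16 + 2 in binary powers of 2.
So 6^786 ≡ 593 · 704 · 567 · 36 ≡ 1 (mod 787).
Since the result is 1, base 6 gives no evidence that 787 is composite.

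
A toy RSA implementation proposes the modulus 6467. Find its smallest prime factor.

29

6467 is odd.
Digit sum 23, not divisible by 3.
Ends in 7: not divisible by 5.
7: 6467 = 7·923 + 6
11: 6467 = 11·587 + 10
13: 6467 = 13·497 + 6
17: 6467 = 17·380 + 7
19: 6467 = 19·340 + 7
23: 6467 = 23·281 + 4
29: 6467 = 29·223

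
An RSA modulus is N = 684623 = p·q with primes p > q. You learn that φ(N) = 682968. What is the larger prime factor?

φ(n) = (p−1)(q−1) = n − (p+q) + 1, so p + q = 684623 − 682968 + 1 = 1656.
p and q are the roots of t² − 1656t + 684623 = 0.
Discriminant: 1656² − 4·684623 = 2742336 − 2738492 = 3844; √3844 = 62.
q = (1656 − 62)/2 = 797, p = (1656 + 62)/2 = 859.
Check: 797 · 859 = 684623.

859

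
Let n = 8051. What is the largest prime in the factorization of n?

97

8051 = 83 · 97
97 is prime.
So 8051 = 83 · 97; the largest prime factor is 97.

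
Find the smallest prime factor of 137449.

13

137449 is odd.
Digit sum 28, not divisible by 3.
Ends in 9: not divisible by 5.
7: 137449 = 7·19635 + 4
11: 137449 = 11·12495 + 4
13: 137449 = 13·10573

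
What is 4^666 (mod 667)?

4^1 ≡ 4 (mod 667)
4^2 ≡ 4^2 = 16 ≡ 16 (mod 667)
4^4 ≡ 16^2 = 256 ≡ 256 (mod 667)
4^8 ≡ 256^2 = 65536 ≡ 170 (mod 667)
4^16 ≡ 170^2 = 28900 ≡ 219 (mod 667)
4^32 ≡ 219^2 = 47961 ≡ 604 (mod 667)
4^64 ≡ 604^2 = 364816 ≡ 634 (mod 667)
4^128 ≡ 634^2 = 401956 ≡ 422 (mod 667)
4^256 ≡ 422^2 = 178084 ≡ 662 (mod 667)
4^512 ≡ 662^2 = 438244 ≡ 25 (mod 667)
666 = 512 + 128 + 16 + 8 + 2 in binary powers of 2.
So 4^666 ≡ 25 · 422 · 219 · 170 · 16 ≡ 25 (mod 667).
Since 25 ≠ 1, base 4 is a Fermat witness: 667 is composite.

25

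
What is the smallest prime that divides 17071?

17071 is odd.
Digit sum 16, not divisible by 3.
Ends in 1: not divisible by 5.
7: 17071 = 7·2438 + 5
11: 17071 = 11·1551 + 10
13: 17071 = 13·1313 + 2
17: 17071 = 17·1004 + 3
19: 17071 = 19·898 + 9
23: 17071 = 23·742 + 5
29: 17071 = 29·588 + 19
31: 17071 = 31·550 + 21
37: 17071 = 37·461 + 14
41: 17071 = 41·416 + 15
43: 17071 = 43·397

43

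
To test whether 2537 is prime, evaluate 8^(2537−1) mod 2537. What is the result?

8^1 ≡ 8 (mod 2537)
8^2 ≡ 8^2 = 64 ≡ 64 (mod 2537)
8^4 ≡ 64^2 = 4096 ≡ 1559 (mod 2537)
8^8 ≡ 1559^2 = 2430481 ≡ 35 (mod 2537)
8^16 ≡ 35^2 = 1225 ≡ 1225 (mod 2537)
8^32 ≡ 1225^2 = 1500625 ≡ 1258 (mod 2537)
8^64 ≡ 1258^2 = 1582564 ≡ 2013 (mod 2537)
8^128 ≡ 2013^2 = 4052169 ≡ 580 (mod 2537)
8^256 ≡ 580^2 = 336400 ≡ 1516 (mod 2537)
8^512 ≡ 1516^2 = 2298256 ≡ 2271 (mod 2537)
8^1024 ≡ 2271^2 = 5157441 ≡ 2257 (mod 2537)
8^2048 ≡ 2257^2 = 5094049 ≡ 2290 (mod 2537)
2536 = 2048 + 256 + 128 + 64 + 32 + 8 in binary powers of 2.
So 8^2536 ≡ 2290 · 1516 · 580 · 2013 · 1258 · 35 ≡ 21 (mod 2537).
Since 21 ≠ 1, base 8 is a Fermat witness: 2537 is composite.

21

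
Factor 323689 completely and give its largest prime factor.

323689 = 47 · 6887
6887 = 71 · 97
97 is prime.
So 323689 = 47 · 71 · 97; the largest prime factor is 97.

97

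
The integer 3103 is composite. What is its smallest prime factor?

3103 is odd.
Digit sum 7, not divisible by 3.
Ends in 3: not divisible by 5.
7: 3103 = 7·443 + 2
11: 3103 = 11·282 + 1
13: 3103 = 13·238 + 9
17: 3103 = 17·182 + 9
19: 3103 = 19·163 + 6
23: 3103 = 23·134 + 21
29: 3103 = 29·107

29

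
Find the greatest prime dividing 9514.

9514 = 2 · 4757
4757 = 67 · 71
71 is prime.
So 9514 = 2 · 67 · 71; the largest prime factor is 71.

71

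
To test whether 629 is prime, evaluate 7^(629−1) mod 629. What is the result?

293

7^1 ≡ 7 (mod 629)
7^2 ≡ 7^2 = 49 ≡ 49 (mod 629)
7^4 ≡ 49^2 = 2401 ≡ 514 (mod 629)
7^8 ≡ 514^2 = 264196 ≡ 16 (mod 629)
7^16 ≡ 16^2 = 256 ≡ 256 (mod 629)
7^32 ≡ 256^2 = 65536 ≡ 120 (mod 629)
7^64 ≡ 120^2 = 14400 ≡ 562 (mod 629)
7^128 ≡ 562^2 = 315844 ≡ 86 (mod 629)
7^256 ≡ 86^2 = 7396 ≡ 477 (mod 629)
7^512 ≡ 477^2 = 227529 ≡ 460 (mod 629)
628 = 512 + 64 + 32 + 16 + 4 in binary powers of 2.
So 7^628 ≡ 460 · 562 · 120 · 256 · 514 ≡ 293 (mod 629).
Since 293 ≠ 1, base 7 is a Fermat witness: 629 is composite.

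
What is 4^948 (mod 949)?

794

4^1 ≡ 4 (mod 949)
4^2 ≡ 4^2 = 16 ≡ 16 (mod 949)
4^4 ≡ 16^2 = 256 ≡ 256 (mod 949)
4^8 ≡ 256^2 = 65536 ≡ 55 (mod 949)
4^16 ≡ 55^2 = 3025 ≡ 178 (mod 949)
4^32 ≡ 178^2 = 31684 ≡ 367 (mod 949)
4^64 ≡ 367^2 = 134689 ≡ 880 (mod 949)
4^128 ≡ 880^2 = 774400 ≡ 16 (mod 949)
4^256 ≡ 16^2 = 256 ≡ 256 (mod 949)
4^512 ≡ 256^2 = 65536 ≡ 55 (mod 949)
948 = 512 + 256 + 128 + 32 + 16 + 4 in binary powers of 2.
So 4^948 ≡ 55 · 256 · 16 · 367 · 178 · 256 ≡ 794 (mod 949).
Since 794 ≠ 1, base 4 is a Fermat witness: 949 is composite.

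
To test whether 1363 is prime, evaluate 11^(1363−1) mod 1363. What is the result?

11^1 ≡ 11 (mod 1363)
11^2 ≡ 11^2 = 121 ≡ 121 (mod 1363)
11^4 ≡ 121^2 = 14641 ≡ 1011 (mod 1363)
11^8 ≡ 1011^2 = 1022121 ≡ 1234 (mod 1363)
11^16 ≡ 1234^2 = 1522756 ≡ 285 (mod 1363)
11^32 ≡ 285^2 = 81225 ≡ 808 (mod 1363)
11^64 ≡ 808^2 = 652864 ≡ 1350 (mod 1363)
11^128 ≡ 1350^2 = 1822500 ≡ 169 (mod 1363)
11^256 ≡ 169^2 = 28561 ≡ 1301 (mod 1363)
11^512 ≡ 1301^2 = 1692601 ≡ 1118 (mod 1363)
11^1024 ≡ 1118^2 = 1249924 ≡ 53 (mod 1363)
1362 = 1024 + 256 + 64 + 16 + 2 in binary powers of 2.
So 11^1362 ≡ 53 · 1301 · 1350 · 285 · 121 ≡ 1193 (mod 1363).
Since 1193 ≠ 1, base 11 is a Fermat witness: 1363 is composite.

1193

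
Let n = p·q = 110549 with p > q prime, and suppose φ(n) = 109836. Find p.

487

φ(n) = (p−1)(q−1) = n − (p+q) + 1, so p + q = 110549 − 109836 + 1 = 714.
p and q are the roots of t² − 714t + 110549 = 0.
Discriminant: 714² − 4·110549 = 509796 − 442196 = 67600; √67600 = 260.
q = (714 − 260)/2 = 227, p = (714 + 260)/2 = 487.
Check: 227 · 487 = 110549.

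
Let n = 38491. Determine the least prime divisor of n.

38491 is odd.
Digit sum 25, not divisible by 3.
Ends in 1: not divisible by 5.
7: 38491 = 7·5498 + 5
11: 38491 = 11·3499 + 2
13: 38491 = 13·2960 + 11
17: 38491 = 17·2264 + 3
19: 38491 = 19·2025 + 16
23: 38491 = 23·1673 + 12
29: 38491 = 29·1327 + 8
31: 38491 = 31·1241 + 20
37: 38491 = 37·1040 + 11
41: 38491 = 41·938 + 33
43: 38491 = 43·895 + 6
47: 38491 = 47·818 + 45
53: 38491 = 53·726 + 13
59: 38491 = 59·652 + 23
61: 38491 = 61·631

61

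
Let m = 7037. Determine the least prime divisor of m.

31

7037 is odd.
Digit sum 17, not divisible by 3.
Ends in 7: not divisible by 5.
7: 7037 = 7·1005 + 2
11: 7037 = 11·639 + 8
13: 7037 = 13·541 + 4
17: 7037 = 17·413 + 16
19: 7037 = 19·370 + 7
23: 7037 = 23·305 + 22
29: 7037 = 29·242 + 19
31: 7037 = 31·227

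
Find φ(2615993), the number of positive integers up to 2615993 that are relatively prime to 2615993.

2557440

Factor: 2615993 = 97 · 149 · 181.
φ(2615993) = (97−1) · (149−1) · (181−1) = 96 · 148 · 180 = 2557440.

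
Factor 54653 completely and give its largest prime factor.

43

54653 = 31 · 1763
1763 = 41 · 43
43 is prime.
So 54653 = 31 · 41 · 43; the largest prime factor is 43.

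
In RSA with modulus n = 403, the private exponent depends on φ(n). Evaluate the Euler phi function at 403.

360

Factor: 403 = 13 · 31.
φ(403) = (13−1) · (31−1) = 12 · 30 = 360.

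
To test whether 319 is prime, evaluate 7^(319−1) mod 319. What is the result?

7^1 ≡ 7 (mod 319)
7^2 ≡ 7^2 = 49 ≡ 49 (mod 319)
7^4 ≡ 49^2 = 2401 ≡ 168 (mod 319)
7^8 ≡ 168^2 = 28224 ≡ 152 (mod 319)
7^16 ≡ 152^2 = 23104 ≡ 136 (mod 319)
7^32 ≡ 136^2 = 18496 ≡ 313 (mod 319)
7^64 ≡ 313^2 = 97969 ≡ 36 (mod 319)
7^128 ≡ 36^2 = 1296 ≡ 20 (mod 319)
7^256 ≡ 20^2 = 400 ≡ 81 (mod 319)
318 = 256 + 32 + 16 + 8 + 4 + 2 in binary powers of 2.
So 7^318 ≡ 81 · 313 · 136 · 152 · 168 · 49 ≡ 53 (mod 319).
Since 53 ≠ 1, base 7 is a Fermat witness: 319 is composite.

53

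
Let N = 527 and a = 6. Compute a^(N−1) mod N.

6^1 ≡ 6 (mod 527)
6^2 ≡ 6^2 = 36 ≡ 36 (mod 527)
6^4 ≡ 36^2 = 1296 ≡ 242 (mod 527)
6^8 ≡ 242^2 = 58564 ≡ 67 (mod 527)
6^16 ≡ 67^2 = 4489 ≡ 273 (mod 527)
6^32 ≡ 273^2 = 74529 ≡ 222 (mod 527)
6^64 ≡ 222^2 = 49284 ≡ 273 (mod 527)
6^128 ≡ 273^2 = 74529 ≡ 222 (mod 527)
6^256 ≡ 222^2 = 49284 ≡ 273 (mod 527)
6^512 ≡ 273^2 = 74529 ≡ 222 (mod 527)
526 = 512 + 8 + 4 + 2 in binary powers of 2.
So 6^526 ≡ 222 · 67 · 242 · 36 ≡ 366 (mod 527).
Since 366 ≠ 1, base 6 is a Fermat witness: 527 is composite.

366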